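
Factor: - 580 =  - 2^2*5^1* 29^1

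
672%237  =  198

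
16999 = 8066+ 8933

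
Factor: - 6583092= -2^2*3^1*548591^1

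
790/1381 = 790/1381  =  0.57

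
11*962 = 10582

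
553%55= 3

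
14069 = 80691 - 66622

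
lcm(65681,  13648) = 1050896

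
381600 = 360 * 1060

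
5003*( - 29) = -145087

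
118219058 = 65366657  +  52852401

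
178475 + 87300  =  265775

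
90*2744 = 246960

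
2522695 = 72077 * 35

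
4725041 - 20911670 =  - 16186629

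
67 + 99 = 166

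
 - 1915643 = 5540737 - 7456380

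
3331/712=3331/712 = 4.68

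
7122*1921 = 13681362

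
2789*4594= 12812666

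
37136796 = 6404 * 5799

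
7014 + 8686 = 15700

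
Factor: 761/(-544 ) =-2^(  -  5)*17^(-1 )*761^1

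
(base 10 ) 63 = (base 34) 1t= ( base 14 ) 47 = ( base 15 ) 43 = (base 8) 77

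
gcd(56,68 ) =4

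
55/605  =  1/11 =0.09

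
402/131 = 402/131 = 3.07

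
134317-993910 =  -859593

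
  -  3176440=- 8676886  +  5500446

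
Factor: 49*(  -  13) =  - 637 = - 7^2*13^1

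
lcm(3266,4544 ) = 104512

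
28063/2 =28063/2 =14031.50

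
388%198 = 190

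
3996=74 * 54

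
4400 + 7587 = 11987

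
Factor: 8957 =13^2*53^1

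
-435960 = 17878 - 453838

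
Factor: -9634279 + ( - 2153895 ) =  - 2^1*17^1*346711^1 = -11788174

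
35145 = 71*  495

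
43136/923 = 46 + 678/923  =  46.73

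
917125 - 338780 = 578345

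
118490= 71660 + 46830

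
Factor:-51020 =-2^2*5^1*2551^1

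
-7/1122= - 1 + 1115/1122 =- 0.01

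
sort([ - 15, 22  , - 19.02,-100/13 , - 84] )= [ - 84, - 19.02, - 15, - 100/13,22 ] 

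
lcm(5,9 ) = 45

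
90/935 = 18/187  =  0.10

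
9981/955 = 10 + 431/955  =  10.45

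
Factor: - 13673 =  - 11^2*113^1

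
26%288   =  26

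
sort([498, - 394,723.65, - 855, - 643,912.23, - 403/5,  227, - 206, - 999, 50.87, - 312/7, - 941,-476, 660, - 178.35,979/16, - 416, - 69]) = [-999, - 941, - 855, - 643, - 476, - 416, -394, - 206, - 178.35,-403/5,- 69,  -  312/7,50.87,979/16, 227, 498, 660,723.65,912.23 ]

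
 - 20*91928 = -1838560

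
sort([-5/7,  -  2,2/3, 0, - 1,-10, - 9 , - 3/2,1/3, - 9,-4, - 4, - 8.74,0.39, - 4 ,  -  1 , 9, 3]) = [ - 10, - 9, - 9,  -  8.74,  -  4, - 4 , - 4 , - 2, - 3/2, -1, - 1, - 5/7,0,1/3,  0.39, 2/3 , 3,9 ] 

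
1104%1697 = 1104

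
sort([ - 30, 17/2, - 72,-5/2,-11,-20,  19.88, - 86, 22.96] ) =[ - 86,-72  , - 30,-20,  -  11,-5/2,17/2,19.88, 22.96] 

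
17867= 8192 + 9675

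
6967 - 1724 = 5243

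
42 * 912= 38304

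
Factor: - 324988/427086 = - 226/297 = - 2^1*3^(-3)*11^( - 1 ) * 113^1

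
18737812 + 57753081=76490893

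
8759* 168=1471512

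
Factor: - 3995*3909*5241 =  - 81845840655 = - 3^2*5^1*17^1*47^1*1303^1*1747^1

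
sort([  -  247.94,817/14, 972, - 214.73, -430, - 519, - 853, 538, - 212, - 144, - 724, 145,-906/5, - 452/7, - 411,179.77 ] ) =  [ - 853 , - 724, - 519 ,- 430 ,  -  411, - 247.94,  -  214.73,  -  212,-906/5 ,  -  144, - 452/7,  817/14,145 , 179.77, 538,972]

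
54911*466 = 25588526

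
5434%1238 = 482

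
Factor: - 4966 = - 2^1*13^1*191^1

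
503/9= 55+ 8/9 = 55.89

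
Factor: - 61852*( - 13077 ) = 2^2*3^2*7^1*47^2*1453^1 = 808838604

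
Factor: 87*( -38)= - 2^1*3^1*19^1*29^1 = - 3306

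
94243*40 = 3769720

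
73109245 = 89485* 817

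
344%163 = 18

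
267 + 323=590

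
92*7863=723396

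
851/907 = 851/907 = 0.94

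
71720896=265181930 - 193461034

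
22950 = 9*2550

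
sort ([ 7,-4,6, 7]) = [ -4, 6, 7,7 ] 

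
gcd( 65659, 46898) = 1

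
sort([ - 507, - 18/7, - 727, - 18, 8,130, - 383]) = [-727, - 507,  -  383, - 18,- 18/7,8,130] 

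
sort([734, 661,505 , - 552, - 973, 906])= [-973,-552,  505,661,734, 906]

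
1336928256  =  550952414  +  785975842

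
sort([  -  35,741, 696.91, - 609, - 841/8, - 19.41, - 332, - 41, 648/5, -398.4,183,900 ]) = [- 609, - 398.4,-332, - 841/8, - 41, - 35, - 19.41, 648/5 , 183,696.91, 741, 900]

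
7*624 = 4368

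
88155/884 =99 + 639/884 = 99.72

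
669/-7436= - 669/7436  =  - 0.09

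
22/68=11/34 = 0.32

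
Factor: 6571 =6571^1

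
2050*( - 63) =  - 129150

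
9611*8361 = 80357571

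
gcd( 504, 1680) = 168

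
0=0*7094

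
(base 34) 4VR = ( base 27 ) 7M8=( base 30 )6a5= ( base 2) 1011001001001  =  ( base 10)5705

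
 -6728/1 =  - 6728 = - 6728.00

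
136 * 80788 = 10987168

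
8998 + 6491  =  15489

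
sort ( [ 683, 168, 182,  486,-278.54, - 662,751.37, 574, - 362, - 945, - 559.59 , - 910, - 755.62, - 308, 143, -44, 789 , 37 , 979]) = [ - 945, - 910, - 755.62, - 662, -559.59, -362,  -  308,  -  278.54, - 44, 37, 143,168,182,486, 574 , 683, 751.37, 789, 979]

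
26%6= 2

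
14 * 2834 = 39676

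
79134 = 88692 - 9558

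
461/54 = 8+29/54  =  8.54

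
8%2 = 0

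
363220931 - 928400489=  - 565179558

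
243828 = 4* 60957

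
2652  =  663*4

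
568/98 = 5 + 39/49 = 5.80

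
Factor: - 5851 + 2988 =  - 7^1*409^1 = - 2863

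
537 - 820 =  - 283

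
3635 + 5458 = 9093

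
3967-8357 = -4390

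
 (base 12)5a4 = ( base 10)844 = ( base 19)268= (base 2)1101001100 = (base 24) 1B4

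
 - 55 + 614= 559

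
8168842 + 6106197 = 14275039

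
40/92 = 10/23 = 0.43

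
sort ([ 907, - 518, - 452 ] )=[  -  518, - 452,907]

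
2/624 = 1/312 =0.00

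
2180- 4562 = -2382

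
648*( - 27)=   -  17496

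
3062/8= 1531/4= 382.75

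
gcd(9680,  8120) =40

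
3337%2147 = 1190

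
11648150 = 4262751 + 7385399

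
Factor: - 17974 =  - 2^1*11^1 *19^1*43^1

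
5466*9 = 49194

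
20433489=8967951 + 11465538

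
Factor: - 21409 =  - 79^1 * 271^1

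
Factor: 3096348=2^2  *3^1*163^1 * 1583^1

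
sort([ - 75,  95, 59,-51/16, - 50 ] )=[ - 75,  -  50, - 51/16, 59,95 ]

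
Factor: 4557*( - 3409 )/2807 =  - 2219259/401 = - 3^1 * 7^2*31^1 * 401^(-1)*487^1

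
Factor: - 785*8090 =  - 2^1*5^2*157^1*809^1 = - 6350650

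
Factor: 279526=2^1*13^2 * 827^1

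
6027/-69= - 88  +  15/23 = - 87.35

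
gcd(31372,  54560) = 1364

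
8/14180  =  2/3545= 0.00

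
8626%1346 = 550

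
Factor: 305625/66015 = 125/27 = 3^( - 3)*5^3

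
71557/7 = 10222+3/7 =10222.43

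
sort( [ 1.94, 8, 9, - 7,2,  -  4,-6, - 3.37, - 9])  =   [ - 9, - 7, - 6,-4 ,  -  3.37, 1.94, 2,8, 9]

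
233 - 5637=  - 5404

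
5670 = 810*7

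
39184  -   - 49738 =88922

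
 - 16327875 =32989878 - 49317753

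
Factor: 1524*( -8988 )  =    -  2^4*3^2*7^1*107^1 * 127^1 = -13697712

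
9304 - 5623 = 3681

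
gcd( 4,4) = 4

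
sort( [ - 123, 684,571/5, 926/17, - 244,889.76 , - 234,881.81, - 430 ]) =[  -  430, - 244, - 234, - 123,926/17,571/5, 684,881.81,889.76 ]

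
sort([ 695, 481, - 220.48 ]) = [ - 220.48, 481, 695 ]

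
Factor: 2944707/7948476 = 2^( - 2)*3^ (-2)*73597^(-1)*981569^1 = 981569/2649492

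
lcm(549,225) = 13725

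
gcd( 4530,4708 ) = 2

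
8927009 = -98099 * ( -91)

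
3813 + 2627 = 6440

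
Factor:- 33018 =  - 2^1*3^1*5503^1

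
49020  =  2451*20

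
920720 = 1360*677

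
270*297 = 80190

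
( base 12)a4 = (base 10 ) 124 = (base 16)7C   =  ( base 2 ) 1111100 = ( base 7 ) 235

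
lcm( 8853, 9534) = 123942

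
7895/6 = 1315 + 5/6 = 1315.83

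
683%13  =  7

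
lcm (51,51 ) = 51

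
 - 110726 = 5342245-5452971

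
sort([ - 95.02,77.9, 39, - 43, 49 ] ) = [ - 95.02, - 43, 39, 49, 77.9] 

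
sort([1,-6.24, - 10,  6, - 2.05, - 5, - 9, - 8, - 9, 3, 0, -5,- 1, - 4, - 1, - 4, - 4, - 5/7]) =[-10, - 9, -9, - 8, - 6.24, - 5, - 5, - 4,- 4, - 4, - 2.05, - 1 , - 1, - 5/7,  0, 1, 3,6]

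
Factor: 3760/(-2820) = -4/3  =  - 2^2*3^ ( - 1 ) 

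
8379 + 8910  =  17289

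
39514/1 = 39514= 39514.00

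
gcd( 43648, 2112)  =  704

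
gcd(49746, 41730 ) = 6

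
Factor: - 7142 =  - 2^1*3571^1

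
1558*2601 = 4052358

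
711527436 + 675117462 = 1386644898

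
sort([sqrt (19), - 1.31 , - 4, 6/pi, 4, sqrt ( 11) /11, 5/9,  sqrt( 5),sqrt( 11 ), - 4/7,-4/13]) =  [ - 4,-1.31 ,-4/7,-4/13, sqrt (11 )/11, 5/9,6/pi,sqrt(5), sqrt( 11), 4,sqrt(19 )]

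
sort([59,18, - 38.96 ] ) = [ - 38.96 , 18,59] 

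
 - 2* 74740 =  - 149480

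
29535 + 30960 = 60495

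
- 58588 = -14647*4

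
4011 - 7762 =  - 3751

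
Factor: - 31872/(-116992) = 2^( - 1)*3^1*83^1*457^ ( - 1) = 249/914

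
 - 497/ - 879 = 497/879  =  0.57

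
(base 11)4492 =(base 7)23141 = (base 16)1715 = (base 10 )5909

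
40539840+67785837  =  108325677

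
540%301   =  239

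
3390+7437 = 10827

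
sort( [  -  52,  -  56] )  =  [ - 56, - 52 ]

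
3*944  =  2832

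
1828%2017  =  1828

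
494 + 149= 643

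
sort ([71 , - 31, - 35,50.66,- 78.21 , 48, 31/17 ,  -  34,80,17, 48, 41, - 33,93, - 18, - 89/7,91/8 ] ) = [ - 78.21, - 35, - 34,-33, - 31, - 18, - 89/7,31/17,91/8, 17,41 , 48,48,  50.66,71 , 80, 93 ] 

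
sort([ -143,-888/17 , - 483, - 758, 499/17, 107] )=[ - 758, - 483, - 143, - 888/17,  499/17,107] 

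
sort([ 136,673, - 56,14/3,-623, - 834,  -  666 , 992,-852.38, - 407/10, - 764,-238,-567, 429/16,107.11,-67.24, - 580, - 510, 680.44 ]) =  [-852.38, - 834, - 764, - 666, - 623,-580, - 567,  -  510,-238, - 67.24, - 56,-407/10, 14/3,429/16, 107.11,  136 , 673,  680.44,992]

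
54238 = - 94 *(-577 ) 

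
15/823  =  15/823 = 0.02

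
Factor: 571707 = 3^2*139^1*457^1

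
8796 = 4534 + 4262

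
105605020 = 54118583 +51486437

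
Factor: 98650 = 2^1* 5^2 * 1973^1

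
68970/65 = 13794/13 = 1061.08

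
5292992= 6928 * 764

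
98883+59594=158477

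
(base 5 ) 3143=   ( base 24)HF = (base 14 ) 223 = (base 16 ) 1A7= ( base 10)423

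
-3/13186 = -3/13186 =- 0.00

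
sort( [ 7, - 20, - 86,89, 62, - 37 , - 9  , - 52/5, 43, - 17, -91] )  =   [ - 91,  -  86, - 37,- 20, - 17, - 52/5,-9, 7,43,62, 89]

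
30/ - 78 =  - 5/13 = - 0.38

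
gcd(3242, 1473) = 1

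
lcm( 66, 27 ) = 594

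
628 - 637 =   -  9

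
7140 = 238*30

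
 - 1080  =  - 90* 12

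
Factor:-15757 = -7^1*2251^1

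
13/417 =13/417 = 0.03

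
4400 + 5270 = 9670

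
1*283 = 283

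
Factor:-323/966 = - 2^(-1)*3^ ( -1 )*7^( - 1 ) * 17^1*19^1*23^ (  -  1)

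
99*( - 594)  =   - 58806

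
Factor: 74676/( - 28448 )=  - 2^( - 3 )*3^1*7^1=- 21/8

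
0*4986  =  0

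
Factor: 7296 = 2^7*3^1*19^1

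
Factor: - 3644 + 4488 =844 = 2^2*211^1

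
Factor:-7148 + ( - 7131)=-109^1*131^1=- 14279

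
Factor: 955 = 5^1*191^1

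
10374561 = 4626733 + 5747828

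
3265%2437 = 828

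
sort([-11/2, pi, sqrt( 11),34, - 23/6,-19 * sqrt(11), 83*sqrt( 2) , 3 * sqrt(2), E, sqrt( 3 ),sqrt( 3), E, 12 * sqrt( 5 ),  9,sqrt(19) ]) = [ -19*sqrt( 11),-11/2, - 23/6,sqrt( 3) , sqrt( 3), E, E, pi, sqrt(11 ),3 * sqrt( 2 ), sqrt (19) , 9, 12 * sqrt (5), 34,  83 * sqrt( 2 ) ] 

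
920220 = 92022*10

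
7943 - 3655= 4288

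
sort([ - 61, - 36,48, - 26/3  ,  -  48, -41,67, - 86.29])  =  [ - 86.29,-61, - 48,- 41 , - 36, - 26/3,  48,67] 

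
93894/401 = 234 + 60/401 =234.15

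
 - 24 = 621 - 645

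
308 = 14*22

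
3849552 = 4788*804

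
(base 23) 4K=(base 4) 1300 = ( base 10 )112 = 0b1110000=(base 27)44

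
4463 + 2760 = 7223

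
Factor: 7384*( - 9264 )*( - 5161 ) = 353040145536= 2^7 * 3^1*13^2*71^1  *193^1 * 397^1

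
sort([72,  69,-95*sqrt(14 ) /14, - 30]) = [ - 30, - 95*sqrt( 14 ) /14, 69 , 72]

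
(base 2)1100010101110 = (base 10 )6318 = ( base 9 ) 8600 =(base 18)1190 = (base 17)14EB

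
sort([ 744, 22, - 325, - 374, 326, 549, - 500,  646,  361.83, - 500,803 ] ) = [ - 500 ,-500 , - 374, - 325 , 22, 326,  361.83 , 549 , 646, 744,803]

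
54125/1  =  54125 = 54125.00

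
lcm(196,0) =0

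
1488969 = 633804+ 855165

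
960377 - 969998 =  - 9621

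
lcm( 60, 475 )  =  5700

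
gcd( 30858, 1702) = 74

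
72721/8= 72721/8  =  9090.12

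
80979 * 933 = 75553407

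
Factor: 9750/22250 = 3^1 * 13^1 *89^( - 1) =39/89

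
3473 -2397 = 1076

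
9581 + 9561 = 19142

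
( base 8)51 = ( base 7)56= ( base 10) 41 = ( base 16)29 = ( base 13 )32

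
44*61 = 2684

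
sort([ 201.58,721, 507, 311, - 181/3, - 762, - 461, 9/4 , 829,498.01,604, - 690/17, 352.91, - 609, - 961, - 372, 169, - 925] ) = [ - 961, - 925,-762, - 609,- 461, - 372, - 181/3, - 690/17,9/4, 169,201.58, 311,352.91,  498.01,  507,604 , 721,829]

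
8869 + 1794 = 10663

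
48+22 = 70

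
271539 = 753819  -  482280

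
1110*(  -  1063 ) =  - 1179930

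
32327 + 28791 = 61118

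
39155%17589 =3977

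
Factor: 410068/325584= 2^( - 2)*3^ ( - 2 )*7^(-1 ) * 17^(-1 )*19^( - 1)*31^1*3307^1 = 102517/81396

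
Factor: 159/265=3/5  =  3^1*5^( -1)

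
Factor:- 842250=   -  2^1*3^1 * 5^3 *1123^1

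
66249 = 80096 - 13847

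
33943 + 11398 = 45341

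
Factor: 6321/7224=2^( - 3)*7^1 = 7/8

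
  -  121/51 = -121/51 = - 2.37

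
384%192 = 0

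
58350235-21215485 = 37134750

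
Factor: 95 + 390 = 5^1*97^1 = 485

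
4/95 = 4/95 = 0.04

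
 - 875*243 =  - 212625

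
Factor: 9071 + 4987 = 14058 = 2^1*3^2* 11^1*71^1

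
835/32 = 26 + 3/32= 26.09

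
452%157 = 138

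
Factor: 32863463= 32863463^1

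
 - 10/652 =-5/326=- 0.02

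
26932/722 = 37 + 109/361 = 37.30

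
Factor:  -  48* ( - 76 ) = 2^6*3^1*19^1 = 3648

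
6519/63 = 103 + 10/21 = 103.48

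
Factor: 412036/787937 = 2^2*61^(-1)*239^1*431^1*12917^(-1)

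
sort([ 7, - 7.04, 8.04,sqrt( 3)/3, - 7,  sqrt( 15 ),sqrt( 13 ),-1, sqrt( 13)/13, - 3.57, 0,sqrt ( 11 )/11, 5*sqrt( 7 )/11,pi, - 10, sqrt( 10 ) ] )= [ - 10 ,  -  7.04, - 7, - 3.57,-1,0,sqrt(13 ) /13,sqrt(11) /11,sqrt( 3) /3,5*sqrt( 7)/11,  pi,sqrt(10 ),sqrt (13 ), sqrt( 15),7, 8.04 ]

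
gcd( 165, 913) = 11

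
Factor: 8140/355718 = 2^1*5^1*19^( - 1 )*23^( - 1) = 10/437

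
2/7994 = 1/3997 = 0.00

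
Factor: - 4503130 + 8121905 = 3618775 = 5^2*144751^1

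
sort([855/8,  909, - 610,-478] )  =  [  -  610, - 478 , 855/8,909] 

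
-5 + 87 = 82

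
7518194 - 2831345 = 4686849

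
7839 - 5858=1981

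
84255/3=28085  =  28085.00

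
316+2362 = 2678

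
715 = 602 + 113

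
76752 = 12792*6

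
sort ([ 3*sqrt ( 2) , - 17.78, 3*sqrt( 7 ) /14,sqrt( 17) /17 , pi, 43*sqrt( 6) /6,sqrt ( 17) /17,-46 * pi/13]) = [ - 17.78,  -  46*pi/13,sqrt( 17)/17, sqrt( 17)/17,3*sqrt ( 7)/14, pi, 3*sqrt( 2), 43*sqrt( 6 )/6] 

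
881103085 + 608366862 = 1489469947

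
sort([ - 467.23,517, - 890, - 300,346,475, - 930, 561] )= [  -  930,-890, - 467.23,  -  300,346,475, 517, 561 ] 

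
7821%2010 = 1791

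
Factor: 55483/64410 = 2^(-1)*3^ (-1)*5^ (  -  1 ) * 19^( - 1)*491^1= 491/570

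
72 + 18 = 90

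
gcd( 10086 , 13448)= 3362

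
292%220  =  72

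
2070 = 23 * 90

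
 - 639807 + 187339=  - 452468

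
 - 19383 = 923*( - 21 ) 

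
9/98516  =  9/98516 = 0.00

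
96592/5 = 19318 + 2/5 = 19318.40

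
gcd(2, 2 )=2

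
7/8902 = 7/8902= 0.00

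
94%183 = 94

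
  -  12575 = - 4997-7578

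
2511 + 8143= 10654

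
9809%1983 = 1877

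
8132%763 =502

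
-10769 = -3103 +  - 7666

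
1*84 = 84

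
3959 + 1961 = 5920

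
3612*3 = 10836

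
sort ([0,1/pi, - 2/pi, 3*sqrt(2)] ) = [ - 2/pi,0,1/pi,3*sqrt ( 2)]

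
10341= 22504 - 12163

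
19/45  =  19/45= 0.42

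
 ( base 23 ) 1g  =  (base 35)14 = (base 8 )47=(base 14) 2B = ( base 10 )39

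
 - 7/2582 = - 1 + 2575/2582 = - 0.00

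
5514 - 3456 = 2058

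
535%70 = 45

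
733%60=13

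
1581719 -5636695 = -4054976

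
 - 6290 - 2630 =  - 8920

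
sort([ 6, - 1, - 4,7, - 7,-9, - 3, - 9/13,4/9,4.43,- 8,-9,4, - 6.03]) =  [ - 9,-9, - 8, - 7 , - 6.03, - 4, - 3, - 1, - 9/13, 4/9,4,4.43,6,7 ]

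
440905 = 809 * 545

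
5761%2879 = 3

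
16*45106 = 721696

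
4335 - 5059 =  - 724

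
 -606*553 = -335118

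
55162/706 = 78 + 47/353 = 78.13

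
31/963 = 31/963 =0.03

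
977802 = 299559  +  678243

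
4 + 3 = 7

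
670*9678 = 6484260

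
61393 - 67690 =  - 6297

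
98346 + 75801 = 174147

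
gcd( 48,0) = 48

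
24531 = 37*663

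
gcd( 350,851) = 1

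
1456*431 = 627536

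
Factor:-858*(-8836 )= 7581288 = 2^3*3^1*11^1*13^1*47^2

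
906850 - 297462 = 609388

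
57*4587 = 261459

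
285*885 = 252225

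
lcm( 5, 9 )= 45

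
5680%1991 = 1698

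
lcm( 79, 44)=3476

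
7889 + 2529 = 10418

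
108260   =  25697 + 82563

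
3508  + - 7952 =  - 4444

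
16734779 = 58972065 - 42237286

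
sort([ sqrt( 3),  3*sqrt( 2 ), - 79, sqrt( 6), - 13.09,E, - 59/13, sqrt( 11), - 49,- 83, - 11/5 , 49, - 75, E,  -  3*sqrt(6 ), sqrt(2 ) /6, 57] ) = [ - 83,-79,-75, - 49,-13.09, - 3*sqrt ( 6), - 59/13, - 11/5, sqrt( 2)/6,  sqrt( 3), sqrt (6), E,E,sqrt( 11), 3*sqrt(2), 49, 57] 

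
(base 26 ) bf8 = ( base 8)17232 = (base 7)31561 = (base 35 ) 6dt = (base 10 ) 7834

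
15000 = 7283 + 7717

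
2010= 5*402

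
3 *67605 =202815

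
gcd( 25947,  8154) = 27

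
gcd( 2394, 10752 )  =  42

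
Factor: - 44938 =-2^1*22469^1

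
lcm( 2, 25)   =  50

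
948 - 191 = 757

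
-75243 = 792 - 76035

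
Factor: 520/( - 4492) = -2^1*5^1*  13^1*1123^( - 1)= - 130/1123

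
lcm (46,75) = 3450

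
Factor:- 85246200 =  - 2^3*3^2 * 5^2*13^1 * 3643^1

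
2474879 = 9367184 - 6892305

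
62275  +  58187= 120462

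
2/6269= 2/6269=0.00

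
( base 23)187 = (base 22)1ag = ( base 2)1011010000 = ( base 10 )720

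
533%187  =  159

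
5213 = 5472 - 259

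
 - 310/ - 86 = 155/43 = 3.60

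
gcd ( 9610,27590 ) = 310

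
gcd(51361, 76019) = 1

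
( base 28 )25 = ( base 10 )61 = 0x3D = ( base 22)2h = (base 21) 2j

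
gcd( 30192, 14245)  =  37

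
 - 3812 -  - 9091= 5279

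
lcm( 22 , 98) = 1078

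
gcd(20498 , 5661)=37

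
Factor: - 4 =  - 2^2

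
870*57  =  49590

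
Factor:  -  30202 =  - 2^1*15101^1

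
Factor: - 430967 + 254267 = -2^2 *3^1 *5^2*19^1 *31^1=- 176700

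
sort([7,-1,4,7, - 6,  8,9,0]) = [ - 6,- 1, 0,4,7, 7,8, 9 ] 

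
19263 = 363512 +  - 344249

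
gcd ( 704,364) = 4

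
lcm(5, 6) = 30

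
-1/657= - 1/657 = - 0.00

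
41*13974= 572934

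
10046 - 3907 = 6139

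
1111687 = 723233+388454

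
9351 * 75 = 701325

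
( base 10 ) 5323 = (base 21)c1a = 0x14CB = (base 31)5gm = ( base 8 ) 12313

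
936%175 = 61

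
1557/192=8 + 7/64 = 8.11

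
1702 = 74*23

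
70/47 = 70/47 =1.49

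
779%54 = 23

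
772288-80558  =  691730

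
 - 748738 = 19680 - 768418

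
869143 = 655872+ 213271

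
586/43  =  586/43 =13.63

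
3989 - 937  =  3052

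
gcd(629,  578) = 17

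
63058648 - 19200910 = 43857738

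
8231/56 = 146+55/56 = 146.98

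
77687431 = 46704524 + 30982907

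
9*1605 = 14445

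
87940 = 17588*5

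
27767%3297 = 1391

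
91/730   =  91/730= 0.12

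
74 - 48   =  26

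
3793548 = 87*43604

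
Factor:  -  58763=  - 58763^1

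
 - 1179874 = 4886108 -6065982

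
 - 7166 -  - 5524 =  - 1642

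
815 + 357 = 1172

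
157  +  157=314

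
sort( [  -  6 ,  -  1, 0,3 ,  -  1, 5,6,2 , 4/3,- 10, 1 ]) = [ - 10,-6,-1,-1,  0 , 1,4/3,2, 3 , 5,6] 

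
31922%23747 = 8175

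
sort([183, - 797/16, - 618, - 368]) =[ - 618,-368,  -  797/16,183] 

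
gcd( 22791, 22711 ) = 1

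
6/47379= 2/15793 = 0.00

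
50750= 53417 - 2667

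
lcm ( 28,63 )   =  252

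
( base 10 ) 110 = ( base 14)7C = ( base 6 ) 302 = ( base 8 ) 156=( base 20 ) 5a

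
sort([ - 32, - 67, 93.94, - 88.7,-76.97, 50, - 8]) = [ -88.7, - 76.97, - 67, - 32,-8,  50 , 93.94 ]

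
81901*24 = 1965624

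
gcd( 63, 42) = 21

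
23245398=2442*9519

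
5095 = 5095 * 1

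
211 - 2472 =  - 2261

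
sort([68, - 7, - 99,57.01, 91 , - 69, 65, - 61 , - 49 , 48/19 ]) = [ - 99,-69, - 61 ,-49 , - 7,  48/19,57.01 , 65,68, 91 ] 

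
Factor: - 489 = -3^1*163^1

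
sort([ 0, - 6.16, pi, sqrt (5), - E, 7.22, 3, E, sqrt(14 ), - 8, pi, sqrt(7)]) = [ - 8,-6.16 ,-E, 0, sqrt( 5) , sqrt( 7), E, 3, pi , pi, sqrt(14 ),7.22] 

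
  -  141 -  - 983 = 842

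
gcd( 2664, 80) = 8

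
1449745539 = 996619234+453126305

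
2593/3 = 864 + 1/3  =  864.33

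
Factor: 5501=5501^1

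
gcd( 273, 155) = 1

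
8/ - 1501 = - 1 + 1493/1501= - 0.01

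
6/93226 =3/46613 = 0.00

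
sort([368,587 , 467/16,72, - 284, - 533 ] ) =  [ -533, - 284,467/16,72,368,587 ] 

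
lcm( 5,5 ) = 5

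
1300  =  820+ 480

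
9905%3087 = 644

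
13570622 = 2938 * 4619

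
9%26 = 9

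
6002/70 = 3001/35 = 85.74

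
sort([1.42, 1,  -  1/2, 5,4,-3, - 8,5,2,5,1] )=[ -8, -3,-1/2,1,1, 1.42,2, 4, 5,5,5 ]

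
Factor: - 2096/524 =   -  4 = -2^2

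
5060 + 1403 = 6463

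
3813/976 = 3813/976 =3.91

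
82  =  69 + 13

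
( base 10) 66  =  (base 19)39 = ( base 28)2A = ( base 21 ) 33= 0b1000010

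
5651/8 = 706 + 3/8=706.38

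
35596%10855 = 3031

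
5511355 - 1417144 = 4094211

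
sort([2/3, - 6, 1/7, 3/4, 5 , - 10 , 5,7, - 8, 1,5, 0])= [ - 10, - 8 ,-6,  0, 1/7,2/3, 3/4 , 1 , 5, 5 , 5,7 ]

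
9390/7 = 1341 + 3/7 = 1341.43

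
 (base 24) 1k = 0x2C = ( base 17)2a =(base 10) 44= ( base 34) 1a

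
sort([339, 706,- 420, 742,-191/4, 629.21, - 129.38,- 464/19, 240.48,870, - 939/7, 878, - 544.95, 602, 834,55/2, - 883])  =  [  -  883,  -  544.95,  -  420, - 939/7, - 129.38  , - 191/4, - 464/19,55/2,240.48,339,602, 629.21,706, 742, 834, 870 , 878 ] 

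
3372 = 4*843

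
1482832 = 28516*52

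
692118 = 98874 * 7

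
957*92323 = 88353111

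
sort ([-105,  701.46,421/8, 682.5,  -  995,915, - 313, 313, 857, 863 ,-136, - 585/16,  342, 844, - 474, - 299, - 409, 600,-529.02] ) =[ - 995, - 529.02,-474, - 409,  -  313, - 299, - 136, - 105, - 585/16,421/8, 313, 342,600,  682.5,701.46, 844, 857,863, 915] 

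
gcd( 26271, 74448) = 9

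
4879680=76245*64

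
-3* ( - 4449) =13347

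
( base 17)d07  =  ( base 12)2218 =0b111010110100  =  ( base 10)3764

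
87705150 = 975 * 89954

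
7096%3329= 438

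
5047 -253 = 4794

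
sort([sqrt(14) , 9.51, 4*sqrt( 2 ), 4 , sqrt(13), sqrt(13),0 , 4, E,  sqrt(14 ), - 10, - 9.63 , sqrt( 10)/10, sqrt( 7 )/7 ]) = [ - 10,-9.63, 0,sqrt( 10)/10 , sqrt(7)/7, E,  sqrt ( 13 ) , sqrt( 13)  ,  sqrt( 14),sqrt( 14), 4,4, 4*sqrt (2), 9.51]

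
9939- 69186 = -59247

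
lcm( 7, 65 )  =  455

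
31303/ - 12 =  - 31303/12 = - 2608.58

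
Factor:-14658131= - 17^1*179^1*4817^1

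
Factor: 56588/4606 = 86/7 = 2^1 * 7^( - 1) * 43^1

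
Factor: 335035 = 5^1*37^1*1811^1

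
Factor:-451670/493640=  -  45167/49364 = - 2^(-2)*7^( - 1)*31^2*41^(-1 )*43^( - 1)*47^1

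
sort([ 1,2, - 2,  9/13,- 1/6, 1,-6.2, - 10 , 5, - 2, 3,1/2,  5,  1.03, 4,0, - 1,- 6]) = [ - 10, - 6.2 ,-6 , - 2, - 2  ,- 1, - 1/6 , 0 , 1/2,  9/13, 1, 1, 1.03,2,  3, 4, 5, 5] 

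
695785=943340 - 247555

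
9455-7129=2326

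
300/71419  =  300/71419 = 0.00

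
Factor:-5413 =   -  5413^1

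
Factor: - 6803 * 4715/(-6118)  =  1394615/266 = 2^ (-1)  *  5^1*7^(-1)*19^(  -  1)*41^1 *6803^1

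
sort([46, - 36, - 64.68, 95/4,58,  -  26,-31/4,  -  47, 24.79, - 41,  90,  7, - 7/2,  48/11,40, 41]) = [ - 64.68, - 47, - 41, - 36, - 26, - 31/4, - 7/2,  48/11,  7, 95/4, 24.79,  40, 41, 46,58, 90 ] 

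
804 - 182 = 622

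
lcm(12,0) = 0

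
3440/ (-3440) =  - 1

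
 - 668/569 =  - 668/569=- 1.17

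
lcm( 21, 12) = 84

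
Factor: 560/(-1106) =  - 40/79=- 2^3*5^1 * 79^( - 1)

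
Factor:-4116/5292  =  -7/9  =  - 3^(-2 ) * 7^1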